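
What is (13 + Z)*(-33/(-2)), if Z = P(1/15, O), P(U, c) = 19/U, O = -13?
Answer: 4917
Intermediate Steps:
Z = 285 (Z = 19/(1/15) = 19*15 = 285)
(13 + Z)*(-33/(-2)) = (13 + 285)*(-33/(-2)) = 298*(-33*(-½)) = 298*(33/2) = 4917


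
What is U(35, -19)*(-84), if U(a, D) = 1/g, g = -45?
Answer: 28/15 ≈ 1.8667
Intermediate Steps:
U(a, D) = -1/45 (U(a, D) = 1/(-45) = -1/45)
U(35, -19)*(-84) = -1/45*(-84) = 28/15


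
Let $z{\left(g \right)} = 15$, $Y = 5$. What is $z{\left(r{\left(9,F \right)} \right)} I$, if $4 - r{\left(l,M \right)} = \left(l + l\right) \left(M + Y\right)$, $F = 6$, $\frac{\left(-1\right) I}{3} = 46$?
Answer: $-2070$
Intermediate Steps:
$I = -138$ ($I = \left(-3\right) 46 = -138$)
$r{\left(l,M \right)} = 4 - 2 l \left(5 + M\right)$ ($r{\left(l,M \right)} = 4 - \left(l + l\right) \left(M + 5\right) = 4 - 2 l \left(5 + M\right)$)
$z{\left(r{\left(9,F \right)} \right)} I = 15 \left(-138\right) = -2070$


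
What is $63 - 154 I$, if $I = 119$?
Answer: $-18263$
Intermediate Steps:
$63 - 154 I = 63 - 18326 = -18263$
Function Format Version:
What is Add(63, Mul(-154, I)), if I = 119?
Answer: -18263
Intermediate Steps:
Add(63, Mul(-154, I)) = Add(63, Mul(-154, 119)) = Add(63, -18326) = -18263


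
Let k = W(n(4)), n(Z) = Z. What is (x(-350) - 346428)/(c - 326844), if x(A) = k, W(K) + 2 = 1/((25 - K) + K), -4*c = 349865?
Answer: 34642996/41431025 ≈ 0.83616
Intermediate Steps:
c = -349865/4 (c = -¼*349865 = -349865/4 ≈ -87466.)
W(K) = -49/25 (W(K) = -2 + 1/((25 - K) + K) = -2 + 1/25 = -49/25)
k = -49/25 ≈ -1.9600
x(A) = -49/25
(x(-350) - 346428)/(c - 326844) = (-49/25 - 346428)/(-349865/4 - 326844) = -8660749/(25*(-1657241/4)) = -8660749/25*(-4/1657241) = 34642996/41431025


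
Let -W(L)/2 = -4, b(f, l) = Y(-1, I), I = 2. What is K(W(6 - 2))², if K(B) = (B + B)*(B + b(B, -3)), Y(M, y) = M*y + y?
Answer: 16384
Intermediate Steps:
Y(M, y) = y + M*y
b(f, l) = 0 (b(f, l) = 2*(1 - 1) = 2*0 = 0)
W(L) = 8 (W(L) = -2*(-4) = 8)
K(B) = 2*B² (K(B) = (B + B)*(B + 0) = (2*B)*B = 2*B²)
K(W(6 - 2))² = (2*8²)² = (2*64)² = 128² = 16384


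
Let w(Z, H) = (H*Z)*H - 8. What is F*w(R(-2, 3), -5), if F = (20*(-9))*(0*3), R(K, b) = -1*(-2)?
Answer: 0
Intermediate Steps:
R(K, b) = 2
F = 0 (F = -180*0 = 0)
w(Z, H) = -8 + Z*H**2 (w(Z, H) = Z*H**2 - 8 = -8 + Z*H**2)
F*w(R(-2, 3), -5) = 0*(-8 + 2*(-5)**2) = 0*(-8 + 2*25) = 0*(-8 + 50) = 0*42 = 0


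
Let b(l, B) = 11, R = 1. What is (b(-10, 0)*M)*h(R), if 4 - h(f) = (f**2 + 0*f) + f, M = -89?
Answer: -1958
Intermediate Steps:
h(f) = 4 - f - f**2 (h(f) = 4 - ((f**2 + 0*f) + f) = 4 - ((f**2 + 0) + f) = 4 - (f**2 + f) = 4 - (f + f**2) = 4 + (-f - f**2) = 4 - f - f**2)
(b(-10, 0)*M)*h(R) = (11*(-89))*(4 - 1*1 - 1*1**2) = -979*(4 - 1 - 1*1) = -979*(4 - 1 - 1) = -979*2 = -1958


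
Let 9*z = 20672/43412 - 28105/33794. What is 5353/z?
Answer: -17669699167914/130376173 ≈ -1.3553e+5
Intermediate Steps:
z = -130376173/3300896538 (z = (20672/43412 - 28105/33794)/9 = (20672*(1/43412) - 28105*1/33794)/9 = (5168/10853 - 28105/33794)/9 = (⅑)*(-130376173/366766282) = -130376173/3300896538 ≈ -0.039497)
5353/z = 5353/(-130376173/3300896538) = 5353*(-3300896538/130376173) = -17669699167914/130376173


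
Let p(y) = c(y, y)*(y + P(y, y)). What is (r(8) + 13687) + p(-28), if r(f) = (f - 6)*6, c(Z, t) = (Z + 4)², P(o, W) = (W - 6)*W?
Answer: 545923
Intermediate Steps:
P(o, W) = W*(-6 + W) (P(o, W) = (-6 + W)*W = W*(-6 + W))
c(Z, t) = (4 + Z)²
p(y) = (4 + y)²*(y + y*(-6 + y))
r(f) = -36 + 6*f (r(f) = (-6 + f)*6 = -36 + 6*f)
(r(8) + 13687) + p(-28) = ((-36 + 6*8) + 13687) - 28*(4 - 28)²*(-5 - 28) = ((-36 + 48) + 13687) - 28*(-24)²*(-33) = (12 + 13687) - 28*576*(-33) = 13699 + 532224 = 545923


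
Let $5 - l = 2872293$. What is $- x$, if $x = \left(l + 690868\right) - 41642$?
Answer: $2223062$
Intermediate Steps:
$l = -2872288$ ($l = 5 - 2872293 = -2872288$)
$x = -2223062$ ($x = \left(-2872288 + 690868\right) - 41642 = -2181420 - 41642 = -2223062$)
$- x = \left(-1\right) \left(-2223062\right) = 2223062$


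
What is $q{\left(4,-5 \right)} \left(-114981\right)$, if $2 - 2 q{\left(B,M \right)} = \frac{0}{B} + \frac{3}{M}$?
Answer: $- \frac{1494753}{10} \approx -1.4948 \cdot 10^{5}$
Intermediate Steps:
$q{\left(B,M \right)} = 1 - \frac{3}{2 M}$ ($q{\left(B,M \right)} = 1 - \frac{\frac{0}{B} + \frac{3}{M}}{2} = 1 - \frac{0 + \frac{3}{M}}{2} = 1 - \frac{3 \frac{1}{M}}{2} = 1 - \frac{3}{2 M}$)
$q{\left(4,-5 \right)} \left(-114981\right) = \frac{- \frac{3}{2} - 5}{-5} \left(-114981\right) = \left(- \frac{1}{5}\right) \left(- \frac{13}{2}\right) \left(-114981\right) = \frac{13}{10} \left(-114981\right) = - \frac{1494753}{10}$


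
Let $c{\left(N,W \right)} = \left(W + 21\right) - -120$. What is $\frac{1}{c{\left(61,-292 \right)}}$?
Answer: $- \frac{1}{151} \approx -0.0066225$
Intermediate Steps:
$c{\left(N,W \right)} = 141 + W$ ($c{\left(N,W \right)} = \left(21 + W\right) + 120 = 141 + W$)
$\frac{1}{c{\left(61,-292 \right)}} = \frac{1}{141 - 292} = \frac{1}{-151} = - \frac{1}{151}$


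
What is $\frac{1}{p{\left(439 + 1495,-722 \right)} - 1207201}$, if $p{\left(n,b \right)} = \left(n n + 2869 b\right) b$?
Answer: $- \frac{1}{1206180437} \approx -8.2906 \cdot 10^{-10}$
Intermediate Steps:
$p{\left(n,b \right)} = b \left(n^{2} + 2869 b\right)$ ($p{\left(n,b \right)} = \left(n^{2} + 2869 b\right) b = b \left(n^{2} + 2869 b\right)$)
$\frac{1}{p{\left(439 + 1495,-722 \right)} - 1207201} = \frac{1}{- 722 \left(\left(439 + 1495\right)^{2} + 2869 \left(-722\right)\right) - 1207201} = \frac{1}{- 722 \left(1934^{2} - 2071418\right) - 1207201} = \frac{1}{- 722 \left(3740356 - 2071418\right) - 1207201} = \frac{1}{\left(-722\right) 1668938 - 1207201} = \frac{1}{-1204973236 - 1207201} = \frac{1}{-1206180437} = - \frac{1}{1206180437}$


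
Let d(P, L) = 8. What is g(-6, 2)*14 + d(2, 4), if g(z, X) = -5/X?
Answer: -27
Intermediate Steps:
g(-6, 2)*14 + d(2, 4) = -5/2*14 + 8 = -35 + 8 = -27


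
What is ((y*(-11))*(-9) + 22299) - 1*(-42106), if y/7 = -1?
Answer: 63712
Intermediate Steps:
y = -7 (y = 7*(-1) = -7)
((y*(-11))*(-9) + 22299) - 1*(-42106) = (-7*(-11)*(-9) + 22299) - 1*(-42106) = (77*(-9) + 22299) + 42106 = (-693 + 22299) + 42106 = 21606 + 42106 = 63712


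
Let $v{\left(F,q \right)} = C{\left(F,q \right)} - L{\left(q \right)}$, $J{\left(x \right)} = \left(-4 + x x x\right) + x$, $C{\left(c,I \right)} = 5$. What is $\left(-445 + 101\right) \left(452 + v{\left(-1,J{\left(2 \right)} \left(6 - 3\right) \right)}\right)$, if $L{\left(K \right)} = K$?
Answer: $-151016$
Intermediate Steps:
$J{\left(x \right)} = -4 + x + x^{3}$ ($J{\left(x \right)} = \left(-4 + x^{2} x\right) + x = \left(-4 + x^{3}\right) + x = -4 + x + x^{3}$)
$v{\left(F,q \right)} = 5 - q$
$\left(-445 + 101\right) \left(452 + v{\left(-1,J{\left(2 \right)} \left(6 - 3\right) \right)}\right) = \left(-445 + 101\right) \left(452 + \left(5 - \left(-4 + 2 + 2^{3}\right) \left(6 - 3\right)\right)\right) = - 344 \left(452 + \left(5 - \left(-4 + 2 + 8\right) 3\right)\right) = - 344 \left(452 + \left(5 - 6 \cdot 3\right)\right) = - 344 \left(452 + \left(5 - 18\right)\right) = - 344 \left(452 - 13\right) = \left(-344\right) 439 = -151016$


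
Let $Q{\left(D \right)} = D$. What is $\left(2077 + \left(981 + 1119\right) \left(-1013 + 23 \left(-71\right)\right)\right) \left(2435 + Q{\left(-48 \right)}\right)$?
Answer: $-13258646401$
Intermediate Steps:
$\left(2077 + \left(981 + 1119\right) \left(-1013 + 23 \left(-71\right)\right)\right) \left(2435 + Q{\left(-48 \right)}\right) = \left(2077 + \left(981 + 1119\right) \left(-1013 + 23 \left(-71\right)\right)\right) \left(2435 - 48\right) = \left(2077 + 2100 \left(-1013 - 1633\right)\right) 2387 = \left(2077 + 2100 \left(-2646\right)\right) 2387 = \left(2077 - 5556600\right) 2387 = \left(-5554523\right) 2387 = -13258646401$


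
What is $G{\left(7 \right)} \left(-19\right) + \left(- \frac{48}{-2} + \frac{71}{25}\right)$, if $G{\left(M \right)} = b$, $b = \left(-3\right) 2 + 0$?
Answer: $\frac{3521}{25} \approx 140.84$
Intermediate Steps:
$b = -6$ ($b = -6 + 0 = -6$)
$G{\left(M \right)} = -6$
$G{\left(7 \right)} \left(-19\right) + \left(- \frac{48}{-2} + \frac{71}{25}\right) = \left(-6\right) \left(-19\right) + \left(- \frac{48}{-2} + \frac{71}{25}\right) = 114 + \left(\left(-48\right) \left(- \frac{1}{2}\right) + 71 \cdot \frac{1}{25}\right) = 114 + \left(24 + \frac{71}{25}\right) = 114 + \frac{671}{25} = \frac{3521}{25}$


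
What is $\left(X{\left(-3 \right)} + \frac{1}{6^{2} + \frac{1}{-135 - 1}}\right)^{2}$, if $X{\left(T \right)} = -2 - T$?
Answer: $\frac{25310961}{23961025} \approx 1.0563$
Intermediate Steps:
$\left(X{\left(-3 \right)} + \frac{1}{6^{2} + \frac{1}{-135 - 1}}\right)^{2} = \left(\left(-2 - -3\right) + \frac{1}{6^{2} + \frac{1}{-135 - 1}}\right)^{2} = \left(\left(-2 + 3\right) + \frac{1}{36 + \frac{1}{-136}}\right)^{2} = \left(1 + \frac{1}{36 - \frac{1}{136}}\right)^{2} = \left(1 + \frac{1}{\frac{4895}{136}}\right)^{2} = \left(1 + \frac{136}{4895}\right)^{2} = \left(\frac{5031}{4895}\right)^{2} = \frac{25310961}{23961025}$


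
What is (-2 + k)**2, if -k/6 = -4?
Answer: 484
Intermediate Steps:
k = 24 (k = -6*(-4) = 24)
(-2 + k)**2 = (-2 + 24)**2 = 22**2 = 484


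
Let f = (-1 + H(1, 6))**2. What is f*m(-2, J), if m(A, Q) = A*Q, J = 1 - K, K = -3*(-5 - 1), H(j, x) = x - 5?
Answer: 0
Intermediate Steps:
H(j, x) = -5 + x
K = 18 (K = -3*(-6) = 18)
J = -17 (J = 1 - 1*18 = 1 - 18 = -17)
f = 0 (f = (-1 + (-5 + 6))**2 = (-1 + 1)**2 = 0**2 = 0)
f*m(-2, J) = 0*(-2*(-17)) = 0*34 = 0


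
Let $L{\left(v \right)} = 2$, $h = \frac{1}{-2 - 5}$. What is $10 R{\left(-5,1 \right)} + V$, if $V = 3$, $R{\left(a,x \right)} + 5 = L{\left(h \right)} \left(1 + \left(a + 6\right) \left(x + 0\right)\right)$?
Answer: $-7$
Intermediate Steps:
$h = - \frac{1}{7}$ ($h = \frac{1}{-7} = - \frac{1}{7} \approx -0.14286$)
$R{\left(a,x \right)} = -3 + 2 x \left(6 + a\right)$ ($R{\left(a,x \right)} = -5 + 2 \left(1 + \left(a + 6\right) \left(x + 0\right)\right) = -5 + 2 \left(1 + \left(6 + a\right) x\right) = -5 + 2 \left(1 + x \left(6 + a\right)\right) = -5 + \left(2 + 2 x \left(6 + a\right)\right) = -3 + 2 x \left(6 + a\right)$)
$10 R{\left(-5,1 \right)} + V = 10 \left(-3 + 12 \cdot 1 + 2 \left(-5\right) 1\right) + 3 = 10 \left(-3 + 12 - 10\right) + 3 = 10 \left(-1\right) + 3 = -10 + 3 = -7$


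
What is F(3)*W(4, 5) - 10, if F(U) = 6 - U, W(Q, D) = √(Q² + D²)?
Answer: -10 + 3*√41 ≈ 9.2094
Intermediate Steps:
W(Q, D) = √(D² + Q²)
F(3)*W(4, 5) - 10 = (6 - 1*3)*√(5² + 4²) - 10 = (6 - 3)*√(25 + 16) - 10 = 3*√41 - 10 = -10 + 3*√41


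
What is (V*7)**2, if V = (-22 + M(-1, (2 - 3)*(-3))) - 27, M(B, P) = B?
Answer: 122500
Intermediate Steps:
V = -50 (V = (-22 - 1) - 27 = -23 - 27 = -50)
(V*7)**2 = (-50*7)**2 = (-350)**2 = 122500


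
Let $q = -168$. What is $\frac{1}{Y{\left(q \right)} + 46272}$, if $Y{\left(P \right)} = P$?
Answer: $\frac{1}{46104} \approx 2.169 \cdot 10^{-5}$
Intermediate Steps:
$\frac{1}{Y{\left(q \right)} + 46272} = \frac{1}{-168 + 46272} = \frac{1}{46104}$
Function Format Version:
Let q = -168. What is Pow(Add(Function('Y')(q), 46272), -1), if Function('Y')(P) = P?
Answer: Rational(1, 46104) ≈ 2.1690e-5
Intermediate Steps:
Pow(Add(Function('Y')(q), 46272), -1) = Pow(Add(-168, 46272), -1) = Pow(46104, -1) = Rational(1, 46104)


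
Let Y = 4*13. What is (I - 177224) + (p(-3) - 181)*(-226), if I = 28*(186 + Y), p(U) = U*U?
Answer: -131688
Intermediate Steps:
p(U) = U²
Y = 52
I = 6664 (I = 28*(186 + 52) = 28*238 = 6664)
(I - 177224) + (p(-3) - 181)*(-226) = (6664 - 177224) + ((-3)² - 181)*(-226) = -170560 + (9 - 181)*(-226) = -170560 - 172*(-226) = -170560 + 38872 = -131688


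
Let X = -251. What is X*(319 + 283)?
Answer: -151102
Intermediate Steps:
X*(319 + 283) = -251*(319 + 283) = -251*602 = -151102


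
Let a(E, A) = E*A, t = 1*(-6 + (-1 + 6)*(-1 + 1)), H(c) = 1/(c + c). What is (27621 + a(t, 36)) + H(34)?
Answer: 1863541/68 ≈ 27405.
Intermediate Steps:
H(c) = 1/(2*c)
t = -6 (t = 1*(-6 + 5*0) = 1*(-6 + 0) = 1*(-6) = -6)
a(E, A) = A*E
(27621 + a(t, 36)) + H(34) = (27621 + 36*(-6)) + (½)/34 = (27621 - 216) + (½)*(1/34) = 27405 + 1/68 = 1863541/68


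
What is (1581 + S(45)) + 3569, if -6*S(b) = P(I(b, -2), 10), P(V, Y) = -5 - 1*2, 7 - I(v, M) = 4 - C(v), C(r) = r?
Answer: 30907/6 ≈ 5151.2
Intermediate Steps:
I(v, M) = 3 + v (I(v, M) = 7 - (4 - v) = 7 + (-4 + v) = 3 + v)
P(V, Y) = -7 (P(V, Y) = -5 - 2 = -7)
S(b) = 7/6 (S(b) = -⅙*(-7) = 7/6)
(1581 + S(45)) + 3569 = (1581 + 7/6) + 3569 = 9493/6 + 3569 = 30907/6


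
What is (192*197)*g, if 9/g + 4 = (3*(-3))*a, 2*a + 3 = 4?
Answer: -680832/17 ≈ -40049.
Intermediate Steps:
a = ½ (a = -3/2 + (½)*4 = -3/2 + 2 = ½ ≈ 0.50000)
g = -18/17 (g = 9/(-4 + (3*(-3))*(½)) = 9/(-4 - 9*½) = 9/(-4 - 9/2) = 9/(-17/2) = 9*(-2/17) = -18/17 ≈ -1.0588)
(192*197)*g = (192*197)*(-18/17) = 37824*(-18/17) = -680832/17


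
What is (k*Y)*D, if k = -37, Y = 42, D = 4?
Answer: -6216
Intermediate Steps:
(k*Y)*D = -37*42*4 = -1554*4 = -6216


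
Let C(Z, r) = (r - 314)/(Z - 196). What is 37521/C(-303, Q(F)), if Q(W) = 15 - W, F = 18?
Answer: 18722979/317 ≈ 59063.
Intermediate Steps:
C(Z, r) = (-314 + r)/(-196 + Z)
37521/C(-303, Q(F)) = 37521/(((-314 + (15 - 1*18))/(-196 - 303))) = 37521/(((-314 + (15 - 18))/(-499))) = 37521/((-(-314 - 3)/499)) = 37521/((-1/499*(-317))) = 37521/(317/499) = 37521*(499/317) = 18722979/317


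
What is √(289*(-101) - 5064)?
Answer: I*√34253 ≈ 185.08*I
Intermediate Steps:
√(289*(-101) - 5064) = √(-29189 - 5064) = √(-34253) = I*√34253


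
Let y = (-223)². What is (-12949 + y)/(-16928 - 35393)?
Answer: -36780/52321 ≈ -0.70297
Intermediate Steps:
y = 49729
(-12949 + y)/(-16928 - 35393) = (-12949 + 49729)/(-16928 - 35393) = 36780/(-52321) = 36780*(-1/52321) = -36780/52321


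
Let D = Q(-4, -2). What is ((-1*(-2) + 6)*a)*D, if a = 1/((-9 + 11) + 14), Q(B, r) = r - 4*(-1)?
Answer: 1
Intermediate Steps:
Q(B, r) = 4 + r (Q(B, r) = r + 4 = 4 + r)
D = 2 (D = 4 - 2 = 2)
a = 1/16 (a = 1/(2 + 14) = 1/16 ≈ 0.062500)
((-1*(-2) + 6)*a)*D = ((-1*(-2) + 6)*(1/16))*2 = ((2 + 6)*(1/16))*2 = (8*(1/16))*2 = (1/2)*2 = 1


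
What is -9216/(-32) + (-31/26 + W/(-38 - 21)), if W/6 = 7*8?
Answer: 431227/1534 ≈ 281.11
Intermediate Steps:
W = 336 (W = 6*(7*8) = 6*56 = 336)
-9216/(-32) + (-31/26 + W/(-38 - 21)) = -9216/(-32) + (-31/26 + 336/(-38 - 21)) = -9216*(-1)/32 + (-31*1/26 + 336/(-59)) = -96*(-3) + (-31/26 + 336*(-1/59)) = 288 + (-31/26 - 336/59) = 288 - 10565/1534 = 431227/1534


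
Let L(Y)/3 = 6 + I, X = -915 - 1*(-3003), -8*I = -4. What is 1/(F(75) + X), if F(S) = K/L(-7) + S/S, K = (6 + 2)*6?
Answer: 13/27189 ≈ 0.00047813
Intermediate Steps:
I = ½ (I = -⅛*(-4) = ½ ≈ 0.50000)
X = 2088 (X = -915 + 3003 = 2088)
L(Y) = 39/2 (L(Y) = 3*(6 + ½) = 3*(13/2) = 39/2)
K = 48 (K = 8*6 = 48)
F(S) = 45/13 (F(S) = 48/(39/2) + S/S = 48*(2/39) + 1 = 32/13 + 1 = 45/13)
1/(F(75) + X) = 1/(45/13 + 2088) = 1/(27189/13) = 13/27189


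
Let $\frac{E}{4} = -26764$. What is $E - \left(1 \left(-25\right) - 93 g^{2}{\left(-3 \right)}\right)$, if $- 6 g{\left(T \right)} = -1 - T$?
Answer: $- \frac{321062}{3} \approx -1.0702 \cdot 10^{5}$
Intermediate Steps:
$E = -107056$ ($E = 4 \left(-26764\right) = -107056$)
$g{\left(T \right)} = \frac{1}{6} + \frac{T}{6}$ ($g{\left(T \right)} = - \frac{-1 - T}{6} = \frac{1}{6} + \frac{T}{6}$)
$E - \left(1 \left(-25\right) - 93 g^{2}{\left(-3 \right)}\right) = -107056 - \left(1 \left(-25\right) - 93 \left(\frac{1}{6} + \frac{1}{6} \left(-3\right)\right)^{2}\right) = -107056 - \left(-25 - 93 \left(\frac{1}{6} - \frac{1}{2}\right)^{2}\right) = -107056 - \left(-25 - 93 \left(- \frac{1}{3}\right)^{2}\right) = -107056 - \left(-25 - \frac{31}{3}\right) = -107056 - - \frac{106}{3} = -107056 + \frac{106}{3} = - \frac{321062}{3}$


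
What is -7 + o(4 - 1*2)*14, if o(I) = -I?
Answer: -35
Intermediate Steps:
-7 + o(4 - 1*2)*14 = -7 - (4 - 1*2)*14 = -7 - (4 - 2)*14 = -7 - 1*2*14 = -7 - 2*14 = -7 - 28 = -35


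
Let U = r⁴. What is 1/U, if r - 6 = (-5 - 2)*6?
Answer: 1/1679616 ≈ 5.9537e-7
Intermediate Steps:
r = -36 (r = 6 + (-5 - 2)*6 = 6 - 7*6 = 6 - 42 = -36)
U = 1679616 (U = (-36)⁴ = 1679616)
1/U = 1/1679616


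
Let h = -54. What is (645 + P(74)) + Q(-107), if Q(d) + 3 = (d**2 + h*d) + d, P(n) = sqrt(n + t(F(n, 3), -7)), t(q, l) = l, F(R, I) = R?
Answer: 17762 + sqrt(67) ≈ 17770.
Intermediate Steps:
P(n) = sqrt(-7 + n) (P(n) = sqrt(n - 7) = sqrt(-7 + n))
Q(d) = -3 + d**2 - 53*d (Q(d) = -3 + ((d**2 - 54*d) + d) = -3 + (d**2 - 53*d) = -3 + d**2 - 53*d)
(645 + P(74)) + Q(-107) = (645 + sqrt(-7 + 74)) + (-3 + (-107)**2 - 53*(-107)) = (645 + sqrt(67)) + (-3 + 11449 + 5671) = (645 + sqrt(67)) + 17117 = 17762 + sqrt(67)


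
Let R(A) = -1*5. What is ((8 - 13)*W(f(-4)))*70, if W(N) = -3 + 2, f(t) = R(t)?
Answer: 350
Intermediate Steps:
R(A) = -5
f(t) = -5
W(N) = -1
((8 - 13)*W(f(-4)))*70 = ((8 - 13)*(-1))*70 = -5*(-1)*70 = 5*70 = 350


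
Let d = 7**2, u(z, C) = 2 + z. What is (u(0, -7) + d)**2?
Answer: 2601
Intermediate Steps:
d = 49
(u(0, -7) + d)**2 = ((2 + 0) + 49)**2 = (2 + 49)**2 = 51**2 = 2601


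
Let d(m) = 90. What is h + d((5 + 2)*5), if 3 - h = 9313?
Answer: -9220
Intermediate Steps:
h = -9310 (h = 3 - 1*9313 = 3 - 9313 = -9310)
h + d((5 + 2)*5) = -9310 + 90 = -9220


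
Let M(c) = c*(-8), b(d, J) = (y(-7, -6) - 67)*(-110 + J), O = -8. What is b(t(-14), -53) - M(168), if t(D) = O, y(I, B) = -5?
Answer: 13080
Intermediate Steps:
t(D) = -8
b(d, J) = 7920 - 72*J (b(d, J) = (-5 - 67)*(-110 + J) = -72*(-110 + J) = 7920 - 72*J)
M(c) = -8*c
b(t(-14), -53) - M(168) = (7920 - 72*(-53)) - (-8)*168 = (7920 + 3816) - 1*(-1344) = 11736 + 1344 = 13080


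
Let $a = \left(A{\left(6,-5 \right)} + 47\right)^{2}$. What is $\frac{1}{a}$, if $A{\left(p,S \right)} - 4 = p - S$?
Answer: $\frac{1}{3844} \approx 0.00026015$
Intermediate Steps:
$A{\left(p,S \right)} = 4 + p - S$ ($A{\left(p,S \right)} = 4 - \left(S - p\right) = 4 + p - S$)
$a = 3844$ ($a = \left(\left(4 + 6 - -5\right) + 47\right)^{2} = \left(\left(4 + 6 + 5\right) + 47\right)^{2} = \left(15 + 47\right)^{2} = 62^{2} = 3844$)
$\frac{1}{a} = \frac{1}{3844}$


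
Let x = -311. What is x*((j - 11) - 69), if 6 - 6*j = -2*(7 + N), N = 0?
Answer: 71530/3 ≈ 23843.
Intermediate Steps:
j = 10/3 (j = 1 - (-1)*(7 + 0)/3 = 1 - (-1)*7/3 = 1 - ⅙*(-14) = 1 + 7/3 = 10/3 ≈ 3.3333)
x*((j - 11) - 69) = -311*((10/3 - 11) - 69) = -311*(-23/3 - 69) = -311*(-230/3) = 71530/3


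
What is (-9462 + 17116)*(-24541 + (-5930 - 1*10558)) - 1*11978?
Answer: -314047944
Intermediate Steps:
(-9462 + 17116)*(-24541 + (-5930 - 1*10558)) - 1*11978 = 7654*(-24541 + (-5930 - 10558)) - 11978 = 7654*(-24541 - 16488) - 11978 = 7654*(-41029) - 11978 = -314035966 - 11978 = -314047944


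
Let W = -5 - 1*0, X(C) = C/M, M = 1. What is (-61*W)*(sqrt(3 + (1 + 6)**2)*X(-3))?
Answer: -1830*sqrt(13) ≈ -6598.2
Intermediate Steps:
X(C) = C (X(C) = C/1 = C*1 = C)
W = -5 (W = -5 + 0 = -5)
(-61*W)*(sqrt(3 + (1 + 6)**2)*X(-3)) = (-61*(-5))*(sqrt(3 + (1 + 6)**2)*(-3)) = 305*(sqrt(3 + 7**2)*(-3)) = 305*(sqrt(3 + 49)*(-3)) = 305*(sqrt(52)*(-3)) = 305*((2*sqrt(13))*(-3)) = 305*(-6*sqrt(13)) = -1830*sqrt(13)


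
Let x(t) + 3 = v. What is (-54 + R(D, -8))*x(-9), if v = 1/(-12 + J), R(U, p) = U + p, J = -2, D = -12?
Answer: 1591/7 ≈ 227.29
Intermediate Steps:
v = -1/14 (v = 1/(-12 - 2) = 1/(-14) = -1/14 ≈ -0.071429)
x(t) = -43/14 (x(t) = -3 - 1/14 = -43/14)
(-54 + R(D, -8))*x(-9) = (-54 + (-12 - 8))*(-43/14) = (-54 - 20)*(-43/14) = -74*(-43/14) = 1591/7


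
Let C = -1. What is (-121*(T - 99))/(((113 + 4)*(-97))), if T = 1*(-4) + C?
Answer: -968/873 ≈ -1.1088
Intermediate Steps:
T = -5 (T = 1*(-4) - 1 = -4 - 1 = -5)
(-121*(T - 99))/(((113 + 4)*(-97))) = (-121*(-5 - 99))/(((113 + 4)*(-97))) = (-121*(-104))/((117*(-97))) = 12584/(-11349) = 12584*(-1/11349) = -968/873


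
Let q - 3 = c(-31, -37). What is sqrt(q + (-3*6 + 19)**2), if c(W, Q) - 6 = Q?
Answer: 3*I*sqrt(3) ≈ 5.1962*I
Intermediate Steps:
c(W, Q) = 6 + Q
q = -28 (q = 3 + (6 - 37) = 3 - 31 = -28)
sqrt(q + (-3*6 + 19)**2) = sqrt(-28 + (-3*6 + 19)**2) = sqrt(-28 + (-18 + 19)**2) = sqrt(-28 + 1**2) = sqrt(-28 + 1) = sqrt(-27) = 3*I*sqrt(3)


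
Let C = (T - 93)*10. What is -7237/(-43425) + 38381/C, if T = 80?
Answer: -333150823/1129050 ≈ -295.07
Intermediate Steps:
C = -130 (C = (80 - 93)*10 = -13*10 = -130)
-7237/(-43425) + 38381/C = -7237/(-43425) + 38381/(-130) = -7237*(-1/43425) + 38381*(-1/130) = 7237/43425 - 38381/130 = -333150823/1129050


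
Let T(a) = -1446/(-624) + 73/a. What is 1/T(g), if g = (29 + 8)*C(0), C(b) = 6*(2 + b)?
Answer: 11544/28649 ≈ 0.40295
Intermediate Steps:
C(b) = 12 + 6*b
g = 444 (g = (29 + 8)*(12 + 6*0) = 37*(12 + 0) = 37*12 = 444)
T(a) = 241/104 + 73/a (T(a) = -1446*(-1/624) + 73/a = 241/104 + 73/a)
1/T(g) = 1/(241/104 + 73/444) = 1/(28649/11544) = 11544/28649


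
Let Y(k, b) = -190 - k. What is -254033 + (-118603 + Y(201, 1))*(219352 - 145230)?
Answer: -8820327301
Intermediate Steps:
-254033 + (-118603 + Y(201, 1))*(219352 - 145230) = -254033 + (-118603 + (-190 - 1*201))*(219352 - 145230) = -254033 + (-118603 + (-190 - 201))*74122 = -254033 + (-118603 - 391)*74122 = -254033 - 118994*74122 = -254033 - 8820073268 = -8820327301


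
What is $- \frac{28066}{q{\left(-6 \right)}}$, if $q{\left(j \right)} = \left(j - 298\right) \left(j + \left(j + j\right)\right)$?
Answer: $- \frac{14033}{2736} \approx -5.129$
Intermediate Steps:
$q{\left(j \right)} = 3 j \left(-298 + j\right)$ ($q{\left(j \right)} = \left(-298 + j\right) \left(j + 2 j\right) = \left(-298 + j\right) 3 j = 3 j \left(-298 + j\right)$)
$- \frac{28066}{q{\left(-6 \right)}} = - \frac{28066}{3 \left(-6\right) \left(-298 - 6\right)} = - \frac{28066}{3 \left(-6\right) \left(-304\right)} = - \frac{28066}{5472} = \left(-28066\right) \frac{1}{5472} = - \frac{14033}{2736}$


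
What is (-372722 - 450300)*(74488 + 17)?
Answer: -61319254110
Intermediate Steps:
(-372722 - 450300)*(74488 + 17) = -823022*74505 = -61319254110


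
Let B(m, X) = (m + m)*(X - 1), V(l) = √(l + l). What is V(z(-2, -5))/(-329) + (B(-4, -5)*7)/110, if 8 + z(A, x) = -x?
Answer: 168/55 - I*√6/329 ≈ 3.0545 - 0.0074453*I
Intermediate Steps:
z(A, x) = -8 - x
V(l) = √2*√l (V(l) = √(2*l) = √2*√l)
B(m, X) = 2*m*(-1 + X) (B(m, X) = (2*m)*(-1 + X) = 2*m*(-1 + X))
V(z(-2, -5))/(-329) + (B(-4, -5)*7)/110 = (√2*√(-8 - 1*(-5)))/(-329) + ((2*(-4)*(-1 - 5))*7)/110 = (√2*√(-8 + 5))*(-1/329) + ((2*(-4)*(-6))*7)*(1/110) = (√2*√(-3))*(-1/329) + (48*7)*(1/110) = (√2*(I*√3))*(-1/329) + 336*(1/110) = (I*√6)*(-1/329) + 168/55 = -I*√6/329 + 168/55 = 168/55 - I*√6/329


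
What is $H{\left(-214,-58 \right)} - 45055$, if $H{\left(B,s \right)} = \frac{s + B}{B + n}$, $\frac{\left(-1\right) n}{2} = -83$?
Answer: $- \frac{135148}{3} \approx -45049.0$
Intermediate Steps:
$n = 166$ ($n = \left(-2\right) \left(-83\right) = 166$)
$H{\left(B,s \right)} = \frac{B + s}{166 + B}$ ($H{\left(B,s \right)} = \frac{s + B}{B + 166} = \frac{B + s}{166 + B}$)
$H{\left(-214,-58 \right)} - 45055 = \frac{-214 - 58}{166 - 214} - 45055 = \frac{1}{-48} \left(-272\right) - 45055 = \left(- \frac{1}{48}\right) \left(-272\right) - 45055 = \frac{17}{3} - 45055 = - \frac{135148}{3}$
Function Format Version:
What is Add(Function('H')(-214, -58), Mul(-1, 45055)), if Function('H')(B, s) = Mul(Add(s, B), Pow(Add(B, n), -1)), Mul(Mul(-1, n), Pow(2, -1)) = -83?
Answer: Rational(-135148, 3) ≈ -45049.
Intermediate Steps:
n = 166 (n = Mul(-2, -83) = 166)
Function('H')(B, s) = Mul(Pow(Add(166, B), -1), Add(B, s)) (Function('H')(B, s) = Mul(Add(s, B), Pow(Add(B, 166), -1)) = Mul(Add(B, s), Pow(Add(166, B), -1)) = Mul(Pow(Add(166, B), -1), Add(B, s)))
Add(Function('H')(-214, -58), Mul(-1, 45055)) = Add(Mul(Pow(Add(166, -214), -1), Add(-214, -58)), Mul(-1, 45055)) = Add(Mul(Pow(-48, -1), -272), -45055) = Add(Mul(Rational(-1, 48), -272), -45055) = Add(Rational(17, 3), -45055) = Rational(-135148, 3)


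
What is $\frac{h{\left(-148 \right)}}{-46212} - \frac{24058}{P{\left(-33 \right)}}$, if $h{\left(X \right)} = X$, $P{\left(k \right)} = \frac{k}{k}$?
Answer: $- \frac{277942037}{11553} \approx -24058.0$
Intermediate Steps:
$P{\left(k \right)} = 1$
$\frac{h{\left(-148 \right)}}{-46212} - \frac{24058}{P{\left(-33 \right)}} = - \frac{148}{-46212} - \frac{24058}{1} = \left(-148\right) \left(- \frac{1}{46212}\right) - 24058 = \frac{37}{11553} - 24058 = - \frac{277942037}{11553}$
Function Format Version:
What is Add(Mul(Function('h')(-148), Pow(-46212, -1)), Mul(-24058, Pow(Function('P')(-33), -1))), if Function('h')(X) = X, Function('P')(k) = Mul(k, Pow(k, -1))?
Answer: Rational(-277942037, 11553) ≈ -24058.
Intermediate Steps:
Function('P')(k) = 1
Add(Mul(Function('h')(-148), Pow(-46212, -1)), Mul(-24058, Pow(Function('P')(-33), -1))) = Add(Mul(-148, Pow(-46212, -1)), Mul(-24058, Pow(1, -1))) = Add(Mul(-148, Rational(-1, 46212)), Mul(-24058, 1)) = Add(Rational(37, 11553), -24058) = Rational(-277942037, 11553)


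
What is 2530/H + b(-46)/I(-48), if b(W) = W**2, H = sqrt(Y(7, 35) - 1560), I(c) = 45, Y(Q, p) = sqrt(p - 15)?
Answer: 2116/45 - 1265*I*sqrt(2)/sqrt(780 - sqrt(5)) ≈ 47.022 - 64.148*I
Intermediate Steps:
Y(Q, p) = sqrt(-15 + p)
H = sqrt(-1560 + 2*sqrt(5)) (H = sqrt(sqrt(-15 + 35) - 1560) = sqrt(sqrt(20) - 1560) = sqrt(2*sqrt(5) - 1560) = sqrt(-1560 + 2*sqrt(5)) ≈ 39.44*I)
2530/H + b(-46)/I(-48) = 2530/(sqrt(-1560 + 2*sqrt(5))) + (-46)**2/45 = 2530/sqrt(-1560 + 2*sqrt(5)) + 2116*(1/45) = 2530/sqrt(-1560 + 2*sqrt(5)) + 2116/45 = 2116/45 + 2530/sqrt(-1560 + 2*sqrt(5))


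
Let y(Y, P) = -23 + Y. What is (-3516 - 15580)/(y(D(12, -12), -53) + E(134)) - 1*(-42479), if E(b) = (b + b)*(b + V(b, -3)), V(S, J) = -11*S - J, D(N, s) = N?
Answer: 15221391729/358327 ≈ 42479.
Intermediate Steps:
V(S, J) = -J - 11*S
E(b) = 2*b*(3 - 10*b) (E(b) = (b + b)*(b + (-1*(-3) - 11*b)) = (2*b)*(b + (3 - 11*b)) = (2*b)*(3 - 10*b) = 2*b*(3 - 10*b))
(-3516 - 15580)/(y(D(12, -12), -53) + E(134)) - 1*(-42479) = (-3516 - 15580)/((-23 + 12) + 2*134*(3 - 10*134)) - 1*(-42479) = -19096/(-11 + 2*134*(3 - 1340)) + 42479 = -19096/(-11 + 2*134*(-1337)) + 42479 = -19096/(-11 - 358316) + 42479 = -19096/(-358327) + 42479 = -19096*(-1/358327) + 42479 = 19096/358327 + 42479 = 15221391729/358327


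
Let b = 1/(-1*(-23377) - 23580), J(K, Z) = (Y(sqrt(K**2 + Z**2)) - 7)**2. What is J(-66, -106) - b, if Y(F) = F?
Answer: 3175124/203 - 28*sqrt(3898) ≈ 13893.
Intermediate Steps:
J(K, Z) = (-7 + sqrt(K**2 + Z**2))**2 (J(K, Z) = (sqrt(K**2 + Z**2) - 7)**2 = (-7 + sqrt(K**2 + Z**2))**2)
b = -1/203 (b = 1/(23377 - 23580) = 1/(-203) = -1/203 ≈ -0.0049261)
J(-66, -106) - b = (-7 + sqrt((-66)**2 + (-106)**2))**2 - 1*(-1/203) = (-7 + sqrt(4356 + 11236))**2 + 1/203 = (-7 + sqrt(15592))**2 + 1/203 = (-7 + 2*sqrt(3898))**2 + 1/203 = 1/203 + (-7 + 2*sqrt(3898))**2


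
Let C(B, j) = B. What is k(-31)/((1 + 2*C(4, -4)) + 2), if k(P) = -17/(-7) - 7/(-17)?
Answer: 338/1309 ≈ 0.25821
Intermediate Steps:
k(P) = 338/119 (k(P) = -17*(-⅐) - 7*(-1/17) = 17/7 + 7/17 = 338/119)
k(-31)/((1 + 2*C(4, -4)) + 2) = (338/119)/((1 + 2*4) + 2) = (338/119)/((1 + 8) + 2) = (338/119)/(9 + 2) = (338/119)/11 = (1/11)*(338/119) = 338/1309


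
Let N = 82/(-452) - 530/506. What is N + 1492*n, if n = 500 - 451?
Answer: 4180098961/57178 ≈ 73107.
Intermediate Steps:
N = -70263/57178 (N = 82*(-1/452) - 530*1/506 = -41/226 - 265/253 = -70263/57178 ≈ -1.2288)
n = 49
N + 1492*n = -70263/57178 + 1492*49 = -70263/57178 + 73108 = 4180098961/57178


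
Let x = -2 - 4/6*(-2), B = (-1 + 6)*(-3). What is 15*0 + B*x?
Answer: 10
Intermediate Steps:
B = -15 (B = 5*(-3) = -15)
x = -2/3 (x = -2 - 4*1/6*(-2) = -2 - 2/3*(-2) = -2 + 4/3 = -2/3 ≈ -0.66667)
15*0 + B*x = 15*0 - 15*(-2/3) = 0 + 10 = 10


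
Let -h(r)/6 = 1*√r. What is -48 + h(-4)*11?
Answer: -48 - 132*I ≈ -48.0 - 132.0*I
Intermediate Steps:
h(r) = -6*√r
-48 + h(-4)*11 = -48 - 12*I*11 = -48 - 132*I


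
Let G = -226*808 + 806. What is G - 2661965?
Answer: -2843767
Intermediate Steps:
G = -181802 (G = -182608 + 806 = -181802)
G - 2661965 = -181802 - 2661965 = -2843767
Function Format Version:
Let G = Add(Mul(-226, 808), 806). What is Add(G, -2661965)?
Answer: -2843767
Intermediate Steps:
G = -181802 (G = Add(-182608, 806) = -181802)
Add(G, -2661965) = Add(-181802, -2661965) = -2843767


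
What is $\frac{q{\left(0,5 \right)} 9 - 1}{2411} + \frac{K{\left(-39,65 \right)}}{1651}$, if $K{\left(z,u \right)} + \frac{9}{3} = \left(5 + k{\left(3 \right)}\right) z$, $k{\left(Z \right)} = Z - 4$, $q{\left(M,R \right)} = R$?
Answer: $- \frac{310705}{3980561} \approx -0.078056$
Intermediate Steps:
$k{\left(Z \right)} = -4 + Z$
$K{\left(z,u \right)} = -3 + 4 z$ ($K{\left(z,u \right)} = -3 + \left(5 + \left(-4 + 3\right)\right) z = -3 + \left(5 - 1\right) z = -3 + 4 z$)
$\frac{q{\left(0,5 \right)} 9 - 1}{2411} + \frac{K{\left(-39,65 \right)}}{1651} = \frac{5 \cdot 9 - 1}{2411} + \frac{-3 + 4 \left(-39\right)}{1651} = \left(45 - 1\right) \frac{1}{2411} + \left(-3 - 156\right) \frac{1}{1651} = 44 \cdot \frac{1}{2411} - \frac{159}{1651} = \frac{44}{2411} - \frac{159}{1651} = - \frac{310705}{3980561}$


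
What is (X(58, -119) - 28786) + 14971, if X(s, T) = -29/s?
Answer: -27631/2 ≈ -13816.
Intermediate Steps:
(X(58, -119) - 28786) + 14971 = (-29/58 - 28786) + 14971 = (-29*1/58 - 28786) + 14971 = (-1/2 - 28786) + 14971 = -57573/2 + 14971 = -27631/2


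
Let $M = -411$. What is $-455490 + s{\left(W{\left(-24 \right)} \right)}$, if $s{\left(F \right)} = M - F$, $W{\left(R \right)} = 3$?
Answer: $-455904$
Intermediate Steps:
$s{\left(F \right)} = -411 - F$
$-455490 + s{\left(W{\left(-24 \right)} \right)} = -455490 - 414 = -455904$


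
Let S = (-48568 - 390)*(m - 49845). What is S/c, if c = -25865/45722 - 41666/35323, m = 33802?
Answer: -1268504616570609964/2818682247 ≈ -4.5003e+8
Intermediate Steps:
S = 785433194 (S = (-48568 - 390)*(33802 - 49845) = -48958*(-16043) = 785433194)
c = -2818682247/1615038206 (c = -25865*1/45722 - 41666*1/35323 = -25865/45722 - 41666/35323 = -2818682247/1615038206 ≈ -1.7453)
S/c = 785433194/(-2818682247/1615038206) = 785433194*(-1615038206/2818682247) = -1268504616570609964/2818682247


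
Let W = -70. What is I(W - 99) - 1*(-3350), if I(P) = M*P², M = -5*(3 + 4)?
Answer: -996285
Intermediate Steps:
M = -35 (M = -5*7 = -35)
I(P) = -35*P²
I(W - 99) - 1*(-3350) = -35*(-70 - 99)² - 1*(-3350) = -35*(-169)² + 3350 = -35*28561 + 3350 = -999635 + 3350 = -996285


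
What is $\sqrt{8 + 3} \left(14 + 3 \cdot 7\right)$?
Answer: $35 \sqrt{11} \approx 116.08$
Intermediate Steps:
$\sqrt{8 + 3} \left(14 + 3 \cdot 7\right) = \sqrt{11} \left(14 + 21\right) = \sqrt{11} \cdot 35 = 35 \sqrt{11}$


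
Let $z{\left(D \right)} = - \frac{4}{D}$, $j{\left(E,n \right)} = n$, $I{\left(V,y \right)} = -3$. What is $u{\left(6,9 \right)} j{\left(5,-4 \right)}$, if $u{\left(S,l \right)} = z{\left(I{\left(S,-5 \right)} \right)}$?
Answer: $- \frac{16}{3} \approx -5.3333$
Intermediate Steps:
$u{\left(S,l \right)} = \frac{4}{3}$ ($u{\left(S,l \right)} = - \frac{4}{-3} = \left(-4\right) \left(- \frac{1}{3}\right) = \frac{4}{3}$)
$u{\left(6,9 \right)} j{\left(5,-4 \right)} = \frac{4}{3} \left(-4\right) = - \frac{16}{3}$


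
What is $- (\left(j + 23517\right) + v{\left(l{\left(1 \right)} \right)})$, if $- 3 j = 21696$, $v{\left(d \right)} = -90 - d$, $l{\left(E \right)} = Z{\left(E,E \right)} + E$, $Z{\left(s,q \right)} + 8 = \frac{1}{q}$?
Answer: $-16201$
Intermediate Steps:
$Z{\left(s,q \right)} = -8 + \frac{1}{q}$
$l{\left(E \right)} = -8 + E + \frac{1}{E}$ ($l{\left(E \right)} = \left(-8 + \frac{1}{E}\right) + E = -8 + E + \frac{1}{E}$)
$j = -7232$ ($j = \left(- \frac{1}{3}\right) 21696 = -7232$)
$- (\left(j + 23517\right) + v{\left(l{\left(1 \right)} \right)}) = - (\left(-7232 + 23517\right) - 84) = - (16285 - 84) = \left(-1\right) 16201 = -16201$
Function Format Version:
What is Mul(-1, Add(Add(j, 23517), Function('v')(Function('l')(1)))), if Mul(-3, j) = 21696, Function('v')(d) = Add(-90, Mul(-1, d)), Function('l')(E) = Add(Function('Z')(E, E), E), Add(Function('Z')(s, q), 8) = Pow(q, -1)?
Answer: -16201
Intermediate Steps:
Function('Z')(s, q) = Add(-8, Pow(q, -1))
Function('l')(E) = Add(-8, E, Pow(E, -1)) (Function('l')(E) = Add(Add(-8, Pow(E, -1)), E) = Add(-8, E, Pow(E, -1)))
j = -7232 (j = Mul(Rational(-1, 3), 21696) = -7232)
Mul(-1, Add(Add(j, 23517), Function('v')(Function('l')(1)))) = Mul(-1, Add(Add(-7232, 23517), Add(-90, Mul(-1, Add(-8, 1, Pow(1, -1)))))) = Mul(-1, Add(16285, Add(-90, Mul(-1, Add(-8, 1, 1))))) = Mul(-1, Add(16285, Add(-90, Mul(-1, -6)))) = Mul(-1, Add(16285, Add(-90, 6))) = Mul(-1, Add(16285, -84)) = Mul(-1, 16201) = -16201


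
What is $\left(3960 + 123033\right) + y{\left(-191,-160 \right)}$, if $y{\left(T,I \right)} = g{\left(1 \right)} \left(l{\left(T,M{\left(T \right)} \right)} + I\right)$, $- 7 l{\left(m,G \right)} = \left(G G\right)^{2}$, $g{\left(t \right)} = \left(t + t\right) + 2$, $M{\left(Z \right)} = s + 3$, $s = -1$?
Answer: $\frac{884407}{7} \approx 1.2634 \cdot 10^{5}$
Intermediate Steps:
$M{\left(Z \right)} = 2$ ($M{\left(Z \right)} = -1 + 3 = 2$)
$g{\left(t \right)} = 2 + 2 t$ ($g{\left(t \right)} = 2 t + 2 = 2 + 2 t$)
$l{\left(m,G \right)} = - \frac{G^{4}}{7}$ ($l{\left(m,G \right)} = - \frac{\left(G G\right)^{2}}{7} = - \frac{\left(G^{2}\right)^{2}}{7} = - \frac{G^{4}}{7}$)
$y{\left(T,I \right)} = - \frac{64}{7} + 4 I$ ($y{\left(T,I \right)} = \left(2 + 2 \cdot 1\right) \left(- \frac{2^{4}}{7} + I\right) = \left(2 + 2\right) \left(\left(- \frac{1}{7}\right) 16 + I\right) = 4 \left(- \frac{16}{7} + I\right) = - \frac{64}{7} + 4 I$)
$\left(3960 + 123033\right) + y{\left(-191,-160 \right)} = \left(3960 + 123033\right) + \left(- \frac{64}{7} + 4 \left(-160\right)\right) = 126993 - \frac{4544}{7} = \frac{884407}{7}$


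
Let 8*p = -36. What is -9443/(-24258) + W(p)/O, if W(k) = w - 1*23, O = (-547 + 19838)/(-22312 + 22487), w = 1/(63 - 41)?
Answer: 4613434/25483029 ≈ 0.18104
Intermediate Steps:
p = -9/2 (p = (⅛)*(-36) = -9/2 ≈ -4.5000)
w = 1/22 ≈ 0.045455
O = 19291/175 ≈ 110.23
W(k) = -505/22 (W(k) = 1/22 - 1*23 = 1/22 - 23 = -505/22)
-9443/(-24258) + W(p)/O = -9443/(-24258) - 505/(22*19291/175) = -9443*(-1/24258) - 505/22*175/19291 = 9443/24258 - 875/4202 = 4613434/25483029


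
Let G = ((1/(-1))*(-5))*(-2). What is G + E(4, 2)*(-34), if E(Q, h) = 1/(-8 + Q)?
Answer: -3/2 ≈ -1.5000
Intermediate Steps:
G = -10 (G = ((1*(-1))*(-5))*(-2) = -1*(-5)*(-2) = 5*(-2) = -10)
G + E(4, 2)*(-34) = -10 - 34/(-8 + 4) = -10 - 34/(-4) = -10 - ¼*(-34) = -10 + 17/2 = -3/2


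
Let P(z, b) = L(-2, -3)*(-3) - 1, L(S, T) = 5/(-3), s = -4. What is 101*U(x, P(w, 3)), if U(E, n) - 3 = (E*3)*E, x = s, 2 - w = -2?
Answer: 5151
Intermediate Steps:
L(S, T) = -5/3 (L(S, T) = 5*(-⅓) = -5/3)
w = 4 (w = 2 - 1*(-2) = 2 + 2 = 4)
P(z, b) = 4 (P(z, b) = -5/3*(-3) - 1 = 5 - 1 = 4)
x = -4
U(E, n) = 3 + 3*E² (U(E, n) = 3 + (E*3)*E = 3 + (3*E)*E = 3 + 3*E²)
101*U(x, P(w, 3)) = 101*(3 + 3*(-4)²) = 101*(3 + 3*16) = 101*(3 + 48) = 101*51 = 5151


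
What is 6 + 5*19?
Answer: 101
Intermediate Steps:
6 + 5*19 = 6 + 95 = 101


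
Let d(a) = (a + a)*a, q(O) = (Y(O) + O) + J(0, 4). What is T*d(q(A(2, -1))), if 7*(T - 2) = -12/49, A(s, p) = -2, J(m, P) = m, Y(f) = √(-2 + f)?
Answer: -10784*I/343 ≈ -31.44*I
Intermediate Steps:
T = 674/343 (T = 2 + (-12/49)/7 = 2 + (-12*1/49)/7 = 2 + (⅐)*(-12/49) = 2 - 12/343 = 674/343 ≈ 1.9650)
q(O) = O + √(-2 + O) (q(O) = (√(-2 + O) + O) + 0 = (O + √(-2 + O)) + 0 = O + √(-2 + O))
d(a) = 2*a² (d(a) = (2*a)*a = 2*a²)
T*d(q(A(2, -1))) = 674*(2*(-2 + √(-2 - 2))²)/343 = 674*(2*(-2 + √(-4))²)/343 = 674*(2*(-2 + 2*I)²)/343 = 1348*(-2 + 2*I)²/343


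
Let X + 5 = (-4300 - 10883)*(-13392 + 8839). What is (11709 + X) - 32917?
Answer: 69106986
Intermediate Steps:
X = 69128194 (X = -5 + (-4300 - 10883)*(-13392 + 8839) = -5 - 15183*(-4553) = -5 + 69128199 = 69128194)
(11709 + X) - 32917 = (11709 + 69128194) - 32917 = 69139903 - 32917 = 69106986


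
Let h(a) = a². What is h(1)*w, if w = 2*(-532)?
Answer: -1064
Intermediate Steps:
w = -1064
h(1)*w = 1²*(-1064) = 1*(-1064) = -1064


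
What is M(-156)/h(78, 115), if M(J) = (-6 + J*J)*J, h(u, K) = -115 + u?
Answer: 3795480/37 ≈ 1.0258e+5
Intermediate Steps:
M(J) = J*(-6 + J²) (M(J) = (-6 + J²)*J = J*(-6 + J²))
M(-156)/h(78, 115) = (-156*(-6 + (-156)²))/(-115 + 78) = -156*(-6 + 24336)/(-37) = -156*24330*(-1/37) = -3795480*(-1/37) = 3795480/37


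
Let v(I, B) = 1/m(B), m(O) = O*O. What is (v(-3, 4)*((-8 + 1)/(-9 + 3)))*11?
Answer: 77/96 ≈ 0.80208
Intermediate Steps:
m(O) = O²
v(I, B) = B⁻² (v(I, B) = 1/(B²) = B⁻²)
(v(-3, 4)*((-8 + 1)/(-9 + 3)))*11 = (((-8 + 1)/(-9 + 3))/4²)*11 = ((-7/(-6))/16)*11 = ((-7*(-⅙))/16)*11 = ((1/16)*(7/6))*11 = (7/96)*11 = 77/96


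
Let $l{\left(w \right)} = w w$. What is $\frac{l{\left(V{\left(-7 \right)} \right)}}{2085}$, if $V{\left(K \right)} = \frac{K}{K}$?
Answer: $\frac{1}{2085} \approx 0.00047962$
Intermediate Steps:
$V{\left(K \right)} = 1$
$l{\left(w \right)} = w^{2}$
$\frac{l{\left(V{\left(-7 \right)} \right)}}{2085} = \frac{1^{2}}{2085} = 1 \cdot \frac{1}{2085} = \frac{1}{2085}$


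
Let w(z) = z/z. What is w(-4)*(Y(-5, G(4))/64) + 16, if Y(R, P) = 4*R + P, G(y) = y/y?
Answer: 1005/64 ≈ 15.703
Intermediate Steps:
G(y) = 1
Y(R, P) = P + 4*R
w(z) = 1
w(-4)*(Y(-5, G(4))/64) + 16 = 1*((1 + 4*(-5))/64) + 16 = 1*((1 - 20)*(1/64)) + 16 = 1*(-19*1/64) + 16 = 1*(-19/64) + 16 = -19/64 + 16 = 1005/64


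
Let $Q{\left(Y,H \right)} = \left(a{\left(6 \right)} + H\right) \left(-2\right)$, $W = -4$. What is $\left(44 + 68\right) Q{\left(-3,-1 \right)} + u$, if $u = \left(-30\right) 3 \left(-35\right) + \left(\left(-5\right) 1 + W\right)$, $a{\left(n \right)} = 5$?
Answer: $2245$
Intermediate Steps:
$Q{\left(Y,H \right)} = -10 - 2 H$ ($Q{\left(Y,H \right)} = \left(5 + H\right) \left(-2\right) = -10 - 2 H$)
$u = 3141$ ($u = \left(-30\right) 3 \left(-35\right) - 9 = \left(-90\right) \left(-35\right) - 9 = 3150 - 9 = 3141$)
$\left(44 + 68\right) Q{\left(-3,-1 \right)} + u = \left(44 + 68\right) \left(-10 - -2\right) + 3141 = 112 \left(-10 + 2\right) + 3141 = 112 \left(-8\right) + 3141 = -896 + 3141 = 2245$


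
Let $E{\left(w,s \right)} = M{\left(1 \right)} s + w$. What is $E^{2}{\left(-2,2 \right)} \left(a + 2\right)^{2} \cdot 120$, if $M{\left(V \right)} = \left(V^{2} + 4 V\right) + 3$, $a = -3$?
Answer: $23520$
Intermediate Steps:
$M{\left(V \right)} = 3 + V^{2} + 4 V$
$E{\left(w,s \right)} = w + 8 s$ ($E{\left(w,s \right)} = \left(3 + 1^{2} + 4 \cdot 1\right) s + w = \left(3 + 1 + 4\right) s + w = 8 s + w = w + 8 s$)
$E^{2}{\left(-2,2 \right)} \left(a + 2\right)^{2} \cdot 120 = \left(-2 + 8 \cdot 2\right)^{2} \left(-3 + 2\right)^{2} \cdot 120 = \left(-2 + 16\right)^{2} \left(-1\right)^{2} \cdot 120 = 14^{2} \cdot 1 \cdot 120 = 196 \cdot 1 \cdot 120 = 196 \cdot 120 = 23520$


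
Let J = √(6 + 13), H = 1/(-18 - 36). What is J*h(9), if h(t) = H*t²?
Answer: -3*√19/2 ≈ -6.5383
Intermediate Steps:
H = -1/54 (H = 1/(-54) = -1/54 ≈ -0.018519)
h(t) = -t²/54
J = √19 ≈ 4.3589
J*h(9) = √19*(-1/54*9²) = √19*(-1/54*81) = √19*(-3/2) = -3*√19/2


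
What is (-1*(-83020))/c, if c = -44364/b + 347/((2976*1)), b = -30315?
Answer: 2496617289600/47515523 ≈ 52543.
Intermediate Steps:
c = 47515523/30072480 (c = -44364/(-30315) + 347/((2976*1)) = -44364*(-1/30315) + 347/2976 = 14788/10105 + 347*(1/2976) = 14788/10105 + 347/2976 = 47515523/30072480 ≈ 1.5800)
(-1*(-83020))/c = (-1*(-83020))/(47515523/30072480) = 83020*(30072480/47515523) = 2496617289600/47515523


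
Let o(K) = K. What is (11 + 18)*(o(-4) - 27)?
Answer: -899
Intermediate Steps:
(11 + 18)*(o(-4) - 27) = (11 + 18)*(-4 - 27) = 29*(-31) = -899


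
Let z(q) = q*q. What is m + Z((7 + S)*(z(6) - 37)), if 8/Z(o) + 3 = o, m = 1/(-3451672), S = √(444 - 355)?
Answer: -276133771/37968392 + 8*√89/11 ≈ -0.41165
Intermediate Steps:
z(q) = q²
S = √89 ≈ 9.4340
m = -1/3451672 ≈ -2.8971e-7
Z(o) = 8/(-3 + o)
m + Z((7 + S)*(z(6) - 37)) = -1/3451672 + 8/(-3 + (7 + √89)*(6² - 37)) = -1/3451672 + 8/(-3 + (7 + √89)*(36 - 37)) = -1/3451672 + 8/(-3 + (7 + √89)*(-1)) = -1/3451672 + 8/(-3 + (-7 - √89)) = -1/3451672 + 8/(-10 - √89)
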